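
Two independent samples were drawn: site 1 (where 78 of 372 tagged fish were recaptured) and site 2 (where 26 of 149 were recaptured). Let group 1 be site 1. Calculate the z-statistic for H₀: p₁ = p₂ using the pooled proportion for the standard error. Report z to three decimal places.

z = 0.908

p̂₁ = 78/372 = 0.20968, p̂₂ = 26/149 = 0.17450.
Pooled p̂ = (78+26)/(372+149) = 104/521 = 0.19962.
SE = √[p̂(1−p̂)(1/n₁+1/n₂)] = √[0.19962·0.80038·(1/372+1/149)] ≈ 0.038753.
z = 0.03518/0.038753 = 0.908.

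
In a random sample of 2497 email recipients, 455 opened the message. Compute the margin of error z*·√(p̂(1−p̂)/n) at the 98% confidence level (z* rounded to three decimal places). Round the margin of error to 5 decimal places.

With x = 455 successes in n = 2497, p̂ = 0.18222.
Standard error of p̂: √(0.149015/2497) = √0.000059678 = 0.007725.
For 98% confidence, z* = 2.326.
So ME = 0.01797.

ME = 0.01797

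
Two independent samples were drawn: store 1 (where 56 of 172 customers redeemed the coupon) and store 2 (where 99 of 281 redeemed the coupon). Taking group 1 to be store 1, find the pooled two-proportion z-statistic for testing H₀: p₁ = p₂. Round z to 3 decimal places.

z = -0.582

p̂₁ = 56/172 = 0.32558, p̂₂ = 99/281 = 0.35231.
Pooling: p̂ = 155/453 = 0.34216.
SE = √[p̂(1−p̂)(1/n₁+1/n₂)] = √[0.34216·0.65784·(1/172+1/281)] ≈ 0.045931.
z = -0.02673/0.045931 = -0.582.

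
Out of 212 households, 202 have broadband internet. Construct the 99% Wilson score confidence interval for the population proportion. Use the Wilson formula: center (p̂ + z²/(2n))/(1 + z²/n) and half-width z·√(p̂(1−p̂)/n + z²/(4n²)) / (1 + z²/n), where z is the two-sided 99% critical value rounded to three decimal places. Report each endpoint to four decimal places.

Here p̂ = 202/212 = 0.95283 and z = 2.576 (z² = 6.635776).
Denominator 1 + z²/n = 1 + 6.635776/212 = 1.031301.
Adjusted center: (0.95283 + z²/(2n))/1.031301 = 0.93909.
Radicand: p̂(1−p̂)/n + z²/(4n²) = 0.000212004 + 0.000036911 = 0.000248915.
Half-width = z·√(radicand)/denom = 2.576·0.015777/1.031301 = 0.03941.
So the interval runs from 0.8997 to 0.9785.

(0.8997, 0.9785)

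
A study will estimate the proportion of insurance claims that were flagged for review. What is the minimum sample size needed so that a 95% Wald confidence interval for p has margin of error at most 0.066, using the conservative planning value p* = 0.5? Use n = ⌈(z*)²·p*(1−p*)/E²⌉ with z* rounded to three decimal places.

For 95% confidence, z* = 1.960.
p*(1−p*) = 0.2500.
(z*)²·p*(1−p*)/E² = 3.841600·0.2500/0.004356 = 220.478.
⌈220.478⌉ = 221.

n = 221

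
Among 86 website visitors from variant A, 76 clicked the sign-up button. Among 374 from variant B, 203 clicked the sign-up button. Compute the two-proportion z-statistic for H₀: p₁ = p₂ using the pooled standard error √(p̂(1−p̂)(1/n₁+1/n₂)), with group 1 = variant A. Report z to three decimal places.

z = 5.836

Sample proportions: p̂₁ = 76/86 = 0.88372 and p̂₂ = 203/374 = 0.54278.
Pooling: p̂ = 279/460 = 0.60652.
SE = √[p̂(1−p̂)(1/n₁+1/n₂)] = √[0.60652·0.39348·(1/86+1/374)] ≈ 0.058422.
z = 0.34094/0.058422 = 5.836.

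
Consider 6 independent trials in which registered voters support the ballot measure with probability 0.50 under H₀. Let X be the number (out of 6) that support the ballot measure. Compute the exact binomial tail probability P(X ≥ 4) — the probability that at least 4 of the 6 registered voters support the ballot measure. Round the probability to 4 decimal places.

X is binomial with n = 6 and p = 0.50.
P(X ≥ 4) = C(6,4)·0.50^4·0.50^2 + C(6,5)·0.50^5·0.50^1 + C(6,6)·0.50^6·0.50^0.
= 0.234375 + 0.093750 + 0.015625 = 0.3438.

P = 0.3438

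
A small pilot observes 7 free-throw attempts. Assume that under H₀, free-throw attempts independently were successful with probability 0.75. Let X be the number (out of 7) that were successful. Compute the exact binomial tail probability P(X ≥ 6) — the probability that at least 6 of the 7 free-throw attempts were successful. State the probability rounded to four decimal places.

P = 0.4449

X ~ Binomial(n=7, p=0.75).
P(X ≥ 6) = C(7,6)·0.75^6·0.25^1 + C(7,7)·0.75^7·0.25^0.
= 0.311462 + 0.133484 = 0.4449.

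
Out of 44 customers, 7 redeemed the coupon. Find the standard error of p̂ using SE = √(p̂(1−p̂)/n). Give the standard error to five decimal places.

SE = 0.05514

Sample proportion p̂ = 7/44 = 0.15909.
p̂(1−p̂) = 0.133780.
SE = √(0.133780/44) = 0.05514.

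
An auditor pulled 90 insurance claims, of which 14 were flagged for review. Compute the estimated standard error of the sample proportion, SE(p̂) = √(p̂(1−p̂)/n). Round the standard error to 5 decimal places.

SE = 0.03820

p̂ = 14/90 = 0.15556.
p̂(1−p̂) = 0.15556·0.84444 = 0.131361.
SE = √(0.131361/90) = 0.03820.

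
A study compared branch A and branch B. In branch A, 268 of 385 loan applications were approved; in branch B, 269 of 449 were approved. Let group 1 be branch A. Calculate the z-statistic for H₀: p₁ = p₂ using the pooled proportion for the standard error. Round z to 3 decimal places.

Sample proportions: p̂₁ = 268/385 = 0.69610 and p̂₂ = 269/449 = 0.59911.
Pooled p̂ = (268+269)/(385+449) = 537/834 = 0.64388.
SE = √[p̂(1−p̂)(1/n₁+1/n₂)] = √[0.64388·0.35612·(1/385+1/449)] ≈ 0.033261.
z = 0.09699/0.033261 = 2.916.

z = 2.916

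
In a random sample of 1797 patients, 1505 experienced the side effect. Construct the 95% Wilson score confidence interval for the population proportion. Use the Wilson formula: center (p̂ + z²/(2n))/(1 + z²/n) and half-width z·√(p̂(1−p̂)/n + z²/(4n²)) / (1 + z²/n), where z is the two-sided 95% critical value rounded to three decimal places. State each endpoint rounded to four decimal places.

p̂ = 1505/1797 = 0.83751; z = 1.960, so z² = 3.841600.
Denominator 1 + z²/n = 1 + 3.841600/1797 = 1.002138.
Adjusted center: (0.83751 + z²/(2n))/1.002138 = 0.83679.
Radicand: p̂(1−p̂)/n + z²/(4n²) = 0.000075731 + 0.000000297 = 0.000076028.
Half-width = 1.960·√0.000076028/1.002138 = 0.01705.
CI: 0.83679 ± 0.01705 = (0.8197, 0.8538).

(0.8197, 0.8538)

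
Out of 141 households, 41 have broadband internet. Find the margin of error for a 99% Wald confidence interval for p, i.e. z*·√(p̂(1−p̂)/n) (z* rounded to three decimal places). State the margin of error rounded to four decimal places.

ME = 0.0985

Sample proportion p̂ = 41/141 = 0.29078.
SE = √(p̂(1−p̂)/n) = √(0.206227/141) = 0.038244.
For 99% confidence, z* = 2.576.
Margin of error = z*·SE = 2.576 × 0.038244 = 0.0985.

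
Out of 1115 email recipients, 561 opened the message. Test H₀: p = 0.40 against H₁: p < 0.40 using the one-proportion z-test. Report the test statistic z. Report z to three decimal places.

z = 7.030

With x = 561 successes in n = 1115, p̂ = 0.50314.
Null standard error: √(0.40·0.60/1115) = √0.000215247 = 0.014671.
z = (p̂ − p₀)/SE = (0.50314 − 0.40)/0.014671 = 7.030.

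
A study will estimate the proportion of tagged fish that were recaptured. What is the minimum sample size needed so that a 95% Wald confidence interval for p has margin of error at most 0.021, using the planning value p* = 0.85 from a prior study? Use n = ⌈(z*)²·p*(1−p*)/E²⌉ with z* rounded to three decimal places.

z* = 1.960 at the 95% level.
p*(1−p*) = 0.85·0.15 = 0.1275.
(z*)²·p*(1−p*)/E² = 3.841600·0.1275/0.000441 = 1110.667.
⌈1110.667⌉ = 1111.

n = 1111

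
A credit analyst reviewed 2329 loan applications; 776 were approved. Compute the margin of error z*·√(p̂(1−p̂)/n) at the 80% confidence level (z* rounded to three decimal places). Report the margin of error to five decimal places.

ME = 0.01252

Sample proportion p̂ = 776/2329 = 0.33319.
Standard error of p̂: √(0.222174/2329) = √0.000095395 = 0.009767.
z* = 1.282 at the 80% level.
So ME = 0.01252.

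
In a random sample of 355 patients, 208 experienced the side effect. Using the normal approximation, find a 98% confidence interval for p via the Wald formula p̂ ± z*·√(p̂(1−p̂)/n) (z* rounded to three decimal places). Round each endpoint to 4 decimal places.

(0.5251, 0.6467)

The sample proportion is 208/355 = 0.58592.
SE = √(p̂(1−p̂)/n) = √(0.242619/355) = 0.026143.
The 98% critical value is z* = 2.326.
Margin of error: 2.326 × 0.026143 = 0.06081.
So the interval runs from 0.5251 to 0.6467.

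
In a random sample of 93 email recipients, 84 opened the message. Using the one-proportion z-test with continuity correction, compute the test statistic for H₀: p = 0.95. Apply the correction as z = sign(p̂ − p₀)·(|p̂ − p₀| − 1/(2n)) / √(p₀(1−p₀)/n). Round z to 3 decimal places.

z = -1.832

p̂ = 84/93 = 0.90323. p̂ − p₀ = -0.046774.
1/(2n) = 0.005376.
Corrected numerator: |-0.046774| − 0.005376 = 0.041398.
Null standard error: √(0.95·0.05/93) = √0.000510753 = 0.022600.
z = (−)0.041398/0.022600 = -1.832.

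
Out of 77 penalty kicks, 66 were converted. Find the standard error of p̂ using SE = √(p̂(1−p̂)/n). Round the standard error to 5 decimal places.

SE = 0.03988

With x = 66 successes in n = 77, p̂ = 0.85714.
p̂(1−p̂) = 0.85714·0.14286 = 0.122451.
SE = √(0.122451/77) = 0.03988.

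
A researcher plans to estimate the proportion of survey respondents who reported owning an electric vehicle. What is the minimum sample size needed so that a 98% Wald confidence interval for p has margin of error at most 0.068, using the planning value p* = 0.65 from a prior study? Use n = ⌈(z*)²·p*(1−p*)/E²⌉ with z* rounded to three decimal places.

n = 267

z* = 2.326 at the 98% level.
p*(1−p*) = 0.2275.
Required n before rounding: 5.410276 × 0.2275 / 0.068² = 266.185.
Rounding up, n = 267.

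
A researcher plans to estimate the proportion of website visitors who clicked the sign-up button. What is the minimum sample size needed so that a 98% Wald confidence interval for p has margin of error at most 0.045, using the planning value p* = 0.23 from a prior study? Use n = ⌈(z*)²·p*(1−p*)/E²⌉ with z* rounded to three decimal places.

n = 474

For 98% confidence, z* = 2.326.
p*(1−p*) = 0.23·0.77 = 0.1771.
(z*)²·p*(1−p*)/E² = 5.410276·0.1771/0.002025 = 473.165.
⌈473.165⌉ = 474.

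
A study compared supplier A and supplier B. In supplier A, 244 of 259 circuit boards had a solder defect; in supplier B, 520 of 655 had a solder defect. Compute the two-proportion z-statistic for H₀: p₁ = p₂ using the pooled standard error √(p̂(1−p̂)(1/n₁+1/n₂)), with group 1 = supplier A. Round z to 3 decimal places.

Sample proportions: p̂₁ = 244/259 = 0.94208 and p̂₂ = 520/655 = 0.79389.
Pooling: p̂ = 764/914 = 0.83589.
Pooled SE = √[0.1371805·0.00538772] ≈ 0.027186.
z = 0.14819/0.027186 = 5.451.

z = 5.451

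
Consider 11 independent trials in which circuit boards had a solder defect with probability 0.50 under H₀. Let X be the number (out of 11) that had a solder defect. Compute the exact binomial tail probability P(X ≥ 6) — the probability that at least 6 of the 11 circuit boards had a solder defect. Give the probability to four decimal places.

X is binomial with n = 11 and p = 0.50.
P(X ≥ 6) = Σ_{j=6}^{11} C(11,j)·0.50^j·0.50^{11−j}.
= 0.225586 + 0.161133 + 0.080566 + 0.026855 + 0.005371 + 0.000488 = 0.5000.

P = 0.5000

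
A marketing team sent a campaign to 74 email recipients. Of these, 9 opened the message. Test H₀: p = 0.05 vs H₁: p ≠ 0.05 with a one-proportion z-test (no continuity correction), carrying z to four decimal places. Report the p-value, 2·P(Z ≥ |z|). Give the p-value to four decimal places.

p-value = 0.0047

With x = 9 successes in n = 74, p̂ = 0.12162.
SE₀ = √(0.05·0.95/74) = 0.025336.
Test statistic (full precision, shown to 4 dp): z = (9/74 − 0.05)/SE₀ ≈ 2.8269.
From the standard normal, 2·P(Z ≥ |z|) = 0.0047.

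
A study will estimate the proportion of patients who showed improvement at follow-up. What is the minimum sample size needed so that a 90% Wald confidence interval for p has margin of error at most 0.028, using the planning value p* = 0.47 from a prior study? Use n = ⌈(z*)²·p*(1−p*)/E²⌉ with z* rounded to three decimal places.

For 90% confidence, z* = 1.645.
p*(1−p*) = 0.47·0.53 = 0.2491.
Required n before rounding: 2.706025 × 0.2491 / 0.028² = 859.784.
⌈859.784⌉ = 860.

n = 860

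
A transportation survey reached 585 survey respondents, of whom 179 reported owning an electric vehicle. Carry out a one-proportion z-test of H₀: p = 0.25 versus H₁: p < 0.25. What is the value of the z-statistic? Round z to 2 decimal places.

z = 3.13

Sample proportion p̂ = 179/585 = 0.30598.
SE₀ = √(0.25·0.75/585) = 0.017903.
Test statistic: z = 0.05598/0.017903 = 3.13.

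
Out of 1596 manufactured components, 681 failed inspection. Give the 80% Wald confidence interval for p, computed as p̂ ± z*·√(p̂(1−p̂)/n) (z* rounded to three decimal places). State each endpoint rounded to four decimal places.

With x = 681 successes in n = 1596, p̂ = 0.42669.
SE = √(p̂(1−p̂)/n) = √(0.244626/1596) = 0.012380.
For 80% confidence, z* = 1.282.
Margin = 1.282·0.012380 = 0.01587.
CI: 0.42669 ± 0.01587 = (0.4108, 0.4426).

(0.4108, 0.4426)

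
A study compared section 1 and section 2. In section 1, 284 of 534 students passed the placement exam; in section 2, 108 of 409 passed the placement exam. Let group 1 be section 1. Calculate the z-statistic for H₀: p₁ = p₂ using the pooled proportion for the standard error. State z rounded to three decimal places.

z = 8.269

p̂₁ = 284/534 = 0.53184, p̂₂ = 108/409 = 0.26406.
Pooled p̂ = (284+108)/(534+409) = 392/943 = 0.41569.
Pooled SE = √[0.2428926·0.00431765] ≈ 0.032384.
z = (p̂₁ − p̂₂)/SE = (0.53184 − 0.26406)/0.032384 = 0.26778/0.032384 = 8.269.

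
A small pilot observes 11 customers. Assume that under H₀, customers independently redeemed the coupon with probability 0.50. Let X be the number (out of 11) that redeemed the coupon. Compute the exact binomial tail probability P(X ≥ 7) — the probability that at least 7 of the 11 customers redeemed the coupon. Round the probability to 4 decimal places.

P = 0.2744

X is binomial with n = 11 and p = 0.50.
P(X ≥ 7) = Σ_{j=7}^{11} C(11,j)·0.50^j·0.50^{11−j}.
= 0.161133 + 0.080566 + 0.026855 + 0.005371 + 0.000488 = 0.2744.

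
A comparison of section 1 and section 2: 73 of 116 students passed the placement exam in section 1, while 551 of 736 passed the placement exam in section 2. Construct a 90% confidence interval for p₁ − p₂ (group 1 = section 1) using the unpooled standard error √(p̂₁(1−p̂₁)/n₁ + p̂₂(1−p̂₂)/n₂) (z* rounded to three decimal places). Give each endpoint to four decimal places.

(-0.1976, -0.0410)

p̂₁ = 0.62931, p̂₂ = 0.74864, so the observed difference is -0.11933.
Unpooled SE = √(p̂₁(1−p̂₁)/n₁ + p̂₂(1−p̂₂)/n₂) = √(0.002011024 + 0.000255676) = 0.047610.
The 90% critical value is z* = 1.645. Margin of error = 0.07832.
So the interval runs from -0.1976 to -0.0410.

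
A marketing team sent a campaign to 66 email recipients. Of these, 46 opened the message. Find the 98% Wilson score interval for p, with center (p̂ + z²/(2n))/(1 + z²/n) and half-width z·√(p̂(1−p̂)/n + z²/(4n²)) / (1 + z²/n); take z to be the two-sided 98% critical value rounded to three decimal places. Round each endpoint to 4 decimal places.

(0.5547, 0.8094)

p̂ = 46/66 = 0.69697; z = 2.326, so z² = 5.410276.
Denominator 1 + z²/n = 1 + 5.410276/66 = 1.081974.
Center = (0.69697 + 0.040987)/1.081974 = 0.68205.
Radicand: p̂(1−p̂)/n + z²/(4n²) = 0.003200045 + 0.000310507 = 0.003510552.
Half-width = 2.326·√0.003510552/1.081974 = 0.12737.
CI: 0.68205 ± 0.12737 = (0.5547, 0.8094).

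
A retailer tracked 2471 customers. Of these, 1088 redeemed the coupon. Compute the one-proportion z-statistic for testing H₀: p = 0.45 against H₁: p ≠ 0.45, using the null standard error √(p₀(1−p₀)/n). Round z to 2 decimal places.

p̂ = 1088/2471 = 0.44031.
Null standard error: √(0.45·0.55/2471) = √0.000100162 = 0.010008.
Test statistic: z = -0.00969/0.010008 = -0.97.

z = -0.97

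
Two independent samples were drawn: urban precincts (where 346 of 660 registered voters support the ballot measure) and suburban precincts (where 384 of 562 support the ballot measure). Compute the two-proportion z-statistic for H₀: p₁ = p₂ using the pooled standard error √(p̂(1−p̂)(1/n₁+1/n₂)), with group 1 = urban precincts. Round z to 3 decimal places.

z = -5.650

p̂₁ = 346/660 = 0.52424, p̂₂ = 384/562 = 0.68327.
Pooling: p̂ = 730/1222 = 0.59738.
SE = √[p̂(1−p̂)(1/n₁+1/n₂)] = √[0.59738·0.40262·(1/660+1/562)] ≈ 0.028149.
z = -0.15903/0.028149 = -5.650.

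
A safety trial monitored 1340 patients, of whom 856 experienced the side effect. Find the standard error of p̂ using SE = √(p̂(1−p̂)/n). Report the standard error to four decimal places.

The sample proportion is 856/1340 = 0.63881.
p̂(1−p̂) = 0.63881·0.36119 = 0.230732.
SE = √(0.230732/1340) = 0.0131.

SE = 0.0131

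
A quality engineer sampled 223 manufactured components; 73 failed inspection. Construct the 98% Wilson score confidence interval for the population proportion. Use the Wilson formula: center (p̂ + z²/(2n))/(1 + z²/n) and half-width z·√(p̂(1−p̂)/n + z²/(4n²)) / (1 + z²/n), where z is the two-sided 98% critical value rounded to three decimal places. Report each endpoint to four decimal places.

Here p̂ = 73/223 = 0.32735 and z = 2.326 (z² = 5.410276).
Denominator 1 + z²/n = 1 + 5.410276/223 = 1.024261.
Adjusted center: (0.32735 + z²/(2n))/1.024261 = 0.33144.
Radicand: p̂(1−p̂)/n + z²/(4n²) = 0.000987415 + 0.000027199 = 0.001014614.
Half-width = z·√(radicand)/denom = 2.326·0.031853/1.024261 = 0.07234.
CI: 0.33144 ± 0.07234 = (0.2591, 0.4038).

(0.2591, 0.4038)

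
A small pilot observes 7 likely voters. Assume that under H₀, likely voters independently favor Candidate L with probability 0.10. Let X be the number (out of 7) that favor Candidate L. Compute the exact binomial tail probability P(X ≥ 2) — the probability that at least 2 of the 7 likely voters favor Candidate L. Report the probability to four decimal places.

P = 0.1497

X ~ Binomial(n=7, p=0.10).
P(X ≥ 2) = Σ_{j=2}^{7} C(7,j)·0.10^j·0.90^{7−j}.
= 0.124003 + 0.022964 + 0.002552 + 0.000170 + 0.000006 + 0.000000 = 0.1497.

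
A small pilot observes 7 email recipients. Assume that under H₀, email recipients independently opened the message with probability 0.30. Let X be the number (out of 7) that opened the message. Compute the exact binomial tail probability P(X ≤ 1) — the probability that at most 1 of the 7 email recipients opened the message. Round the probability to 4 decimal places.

P = 0.3294

X is binomial with n = 7 and p = 0.30.
P(X ≤ 1) = C(7,0)·0.30^0·0.70^7 + C(7,1)·0.30^1·0.70^6.
= 0.082354 + 0.247063 = 0.3294.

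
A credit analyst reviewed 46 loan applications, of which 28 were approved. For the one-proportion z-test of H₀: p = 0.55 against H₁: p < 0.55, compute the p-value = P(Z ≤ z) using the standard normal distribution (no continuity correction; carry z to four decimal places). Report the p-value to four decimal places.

Sample proportion p̂ = 28/46 = 0.60870.
Under H₀, SE = √(p₀(1−p₀)/n) = √(0.55·0.45/46) = √0.005380435 = 0.073351.
Test statistic (full precision, shown to 4 dp): z = (28/46 − 0.55)/SE₀ ≈ 0.8002.
From the standard normal, P(Z ≤ z) = 0.7882.

p-value = 0.7882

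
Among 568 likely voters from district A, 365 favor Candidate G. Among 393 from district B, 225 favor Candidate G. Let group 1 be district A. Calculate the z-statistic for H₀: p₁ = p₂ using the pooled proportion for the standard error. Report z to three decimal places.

Sample proportions: p̂₁ = 365/568 = 0.64261 and p̂₂ = 225/393 = 0.57252.
Pooling: p̂ = 590/961 = 0.61394.
SE = √[p̂(1−p̂)(1/n₁+1/n₂)] = √[0.61394·0.38606·(1/568+1/393)] ≈ 0.031943.
z = 0.07009/0.031943 = 2.194.

z = 2.194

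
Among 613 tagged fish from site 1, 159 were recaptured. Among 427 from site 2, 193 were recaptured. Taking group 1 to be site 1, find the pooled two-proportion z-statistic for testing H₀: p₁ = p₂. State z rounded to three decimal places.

p̂₁ = 159/613 = 0.25938, p̂₂ = 193/427 = 0.45199.
Pooled p̂ = (159+193)/(613+427) = 352/1040 = 0.33846.
Pooled SE = √[0.2239053·0.00397324] ≈ 0.029827.
z = (p̂₁ − p̂₂)/SE = (0.25938 − 0.45199)/0.029827 = -0.19261/0.029827 = -6.458.

z = -6.458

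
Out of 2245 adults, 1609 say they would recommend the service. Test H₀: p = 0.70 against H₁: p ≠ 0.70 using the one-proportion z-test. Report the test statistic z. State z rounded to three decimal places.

z = 1.727

Sample proportion p̂ = 1609/2245 = 0.71670.
Null standard error: √(0.70·0.30/2245) = √0.000093541 = 0.009672.
z = (p̂ − p₀)/SE = (0.71670 − 0.70)/0.009672 = 1.727.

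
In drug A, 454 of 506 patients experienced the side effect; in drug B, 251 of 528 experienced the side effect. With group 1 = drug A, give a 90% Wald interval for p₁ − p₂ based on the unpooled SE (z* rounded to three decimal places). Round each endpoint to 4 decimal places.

p̂₁ = 454/506 = 0.89723, p̂₂ = 251/528 = 0.47538; p̂₁ − p̂₂ = 0.42185.
SE = √(0.000182225 + 0.000472337) = √0.000654562 = 0.025584.
For 90% confidence, z* = 1.645. Margin of error = 0.04209.
CI: 0.42185 ± 0.04209 = (0.3798, 0.4639).

(0.3798, 0.4639)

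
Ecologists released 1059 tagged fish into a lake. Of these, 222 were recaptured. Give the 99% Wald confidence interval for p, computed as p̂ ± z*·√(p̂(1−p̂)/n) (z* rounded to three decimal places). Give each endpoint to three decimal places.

Sample proportion p̂ = 222/1059 = 0.20963.
SE = √(p̂(1−p̂)/n) = √(0.165686/1059) = 0.012508.
The 99% critical value is z* = 2.576.
Margin = 2.576·0.012508 = 0.03222.
Interval: 0.20963 ± 0.03222 → (0.177, 0.242).

(0.177, 0.242)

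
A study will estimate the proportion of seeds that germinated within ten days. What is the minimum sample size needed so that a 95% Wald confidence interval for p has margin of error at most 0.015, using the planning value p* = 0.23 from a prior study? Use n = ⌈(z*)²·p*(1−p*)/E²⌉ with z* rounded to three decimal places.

n = 3024

z* = 1.960 at the 95% level.
p*(1−p*) = 0.1771.
(z*)²·p*(1−p*)/E² = 3.841600·0.1771/0.000225 = 3023.766.
Rounding up, n = 3024.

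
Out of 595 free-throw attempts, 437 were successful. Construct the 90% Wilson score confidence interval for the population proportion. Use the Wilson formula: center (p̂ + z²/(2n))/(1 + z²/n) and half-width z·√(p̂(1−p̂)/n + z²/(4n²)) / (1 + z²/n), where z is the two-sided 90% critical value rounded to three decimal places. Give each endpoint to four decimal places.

(0.7037, 0.7631)

p̂ = 437/595 = 0.73445; z = 1.645, so z² = 2.706025.
Denominator 1 + z²/n = 1 + 2.706025/595 = 1.004548.
Center = (0.73445 + 0.002274)/1.004548 = 0.73339.
Radicand: p̂(1−p̂)/n + z²/(4n²) = 0.000327784 + 0.000001911 = 0.000329695.
Half-width = 1.645·√0.000329695/1.004548 = 0.02973.
CI: 0.73339 ± 0.02973 = (0.7037, 0.7631).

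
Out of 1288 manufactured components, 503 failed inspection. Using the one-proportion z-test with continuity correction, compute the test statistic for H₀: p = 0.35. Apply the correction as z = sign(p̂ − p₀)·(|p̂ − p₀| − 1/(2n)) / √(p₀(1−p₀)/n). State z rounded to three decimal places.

The sample proportion is 503/1288 = 0.39053. p̂ − p₀ = 0.040528.
Continuity correction 1/(2n) = 1/2576 = 0.000388.
Corrected numerator: |0.040528| − 0.000388 = 0.040140.
Under H₀, SE = √(p₀(1−p₀)/n) = √(0.35·0.65/1288) = √0.000176630 = 0.013290.
z = (+)0.040140/0.013290 = 3.020.

z = 3.020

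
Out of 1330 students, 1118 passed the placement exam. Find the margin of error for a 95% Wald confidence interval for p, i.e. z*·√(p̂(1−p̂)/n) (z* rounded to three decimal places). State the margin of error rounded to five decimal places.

ME = 0.01967

p̂ = 1118/1330 = 0.84060.
SE = √(p̂(1−p̂)/n) = √(0.133991/1330) = 0.010037.
z* = 1.960 at the 95% level.
So ME = 0.01967.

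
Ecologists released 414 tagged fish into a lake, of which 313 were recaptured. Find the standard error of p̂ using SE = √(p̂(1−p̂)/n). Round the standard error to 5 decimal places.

SE = 0.02111

With x = 313 successes in n = 414, p̂ = 0.75604.
p̂(1−p̂) = 0.184444.
Dividing by n and taking the root: √0.000445517 = 0.02111.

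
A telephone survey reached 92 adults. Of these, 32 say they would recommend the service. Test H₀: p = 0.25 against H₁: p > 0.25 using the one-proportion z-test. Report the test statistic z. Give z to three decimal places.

Sample proportion p̂ = 32/92 = 0.34783.
Null standard error: √(0.25·0.75/92) = √0.002038043 = 0.045145.
z = (p̂ − p₀)/SE = (0.34783 − 0.25)/0.045145 = 2.167.

z = 2.167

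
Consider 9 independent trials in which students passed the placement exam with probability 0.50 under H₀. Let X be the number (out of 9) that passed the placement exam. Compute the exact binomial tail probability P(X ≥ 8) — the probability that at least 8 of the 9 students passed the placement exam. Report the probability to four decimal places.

X ~ Binomial(n=9, p=0.50).
P(X ≥ 8) = C(9,8)·0.50^8·0.50^1 + C(9,9)·0.50^9·0.50^0.
= 0.017578 + 0.001953 = 0.0195.

P = 0.0195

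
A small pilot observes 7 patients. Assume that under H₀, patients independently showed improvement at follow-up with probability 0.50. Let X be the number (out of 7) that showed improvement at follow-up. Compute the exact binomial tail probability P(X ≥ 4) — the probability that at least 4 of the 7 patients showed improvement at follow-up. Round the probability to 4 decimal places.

P = 0.5000

X ~ Binomial(n=7, p=0.50).
P(X ≥ 4) = C(7,4)·0.50^4·0.50^3 + C(7,5)·0.50^5·0.50^2 + C(7,6)·0.50^6·0.50^1 + C(7,7)·0.50^7·0.50^0.
= 0.273438 + 0.164062 + 0.054688 + 0.007812 = 0.5000.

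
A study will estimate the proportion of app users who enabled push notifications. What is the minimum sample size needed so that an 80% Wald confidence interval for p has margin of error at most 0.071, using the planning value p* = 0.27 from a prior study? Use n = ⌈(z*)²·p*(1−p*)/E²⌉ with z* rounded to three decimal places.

For 80% confidence, z* = 1.282.
p*(1−p*) = 0.1971.
(z*)²·p*(1−p*)/E² = 1.643524·0.1971/0.005041 = 64.261.
Rounding up, n = 65.

n = 65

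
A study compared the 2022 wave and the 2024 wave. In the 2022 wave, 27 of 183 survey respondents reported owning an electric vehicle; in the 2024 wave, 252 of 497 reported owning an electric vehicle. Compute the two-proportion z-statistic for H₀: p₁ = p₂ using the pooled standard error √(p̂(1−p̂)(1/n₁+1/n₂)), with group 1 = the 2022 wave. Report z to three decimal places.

Sample proportions: p̂₁ = 27/183 = 0.14754 and p̂₂ = 252/497 = 0.50704.
Pooling: p̂ = 279/680 = 0.41029.
Pooled SE = √[0.2419529·0.00747655] ≈ 0.042532.
z = (p̂₁ − p̂₂)/SE = (0.14754 − 0.50704)/0.042532 = -0.35950/0.042532 = -8.452.

z = -8.452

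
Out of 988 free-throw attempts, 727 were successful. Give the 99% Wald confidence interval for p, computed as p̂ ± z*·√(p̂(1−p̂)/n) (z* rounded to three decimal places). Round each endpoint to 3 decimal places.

(0.700, 0.772)

Sample proportion p̂ = 727/988 = 0.73583.
SE = √(p̂(1−p̂)/n) = √(0.194384/988) = 0.014027.
For 99% confidence, z* = 2.576.
Margin = 2.576·0.014027 = 0.03613.
CI: 0.73583 ± 0.03613 = (0.700, 0.772).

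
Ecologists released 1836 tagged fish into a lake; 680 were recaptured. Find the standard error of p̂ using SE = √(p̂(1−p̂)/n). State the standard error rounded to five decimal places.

p̂ = 680/1836 = 0.37037.
p̂(1−p̂) = 0.233196.
SE = √(0.233196/1836) = 0.01127.

SE = 0.01127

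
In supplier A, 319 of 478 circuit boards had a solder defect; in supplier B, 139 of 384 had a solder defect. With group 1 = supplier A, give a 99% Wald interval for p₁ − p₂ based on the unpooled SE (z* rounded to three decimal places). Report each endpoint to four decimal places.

(0.2213, 0.3895)

p̂₁ = 319/478 = 0.66736, p̂₂ = 139/384 = 0.36198; p̂₁ − p̂₂ = 0.30538.
SE = √(0.000464413 + 0.000601433) = √0.001065846 = 0.032647.
For 99% confidence, z* = 2.576. Margin = 2.576·0.032647 = 0.08410.
So the interval runs from 0.2213 to 0.3895.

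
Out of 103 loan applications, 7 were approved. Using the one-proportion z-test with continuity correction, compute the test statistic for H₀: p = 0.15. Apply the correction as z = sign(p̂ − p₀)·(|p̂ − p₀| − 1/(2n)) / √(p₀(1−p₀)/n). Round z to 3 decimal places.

With x = 7 successes in n = 103, p̂ = 0.06796. p̂ − p₀ = -0.082039.
1/(2n) = 0.004854.
Corrected numerator: |-0.082039| − 0.004854 = 0.077185.
SE₀ = √(0.15·0.85/103) = 0.035183.
z = (−)0.077185/0.035183 = -2.194.

z = -2.194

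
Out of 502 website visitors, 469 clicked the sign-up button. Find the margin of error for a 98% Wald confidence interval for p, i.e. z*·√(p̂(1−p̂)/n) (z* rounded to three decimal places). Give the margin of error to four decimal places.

ME = 0.0257

p̂ = 469/502 = 0.93426.
Standard error of p̂: √(0.061416/502) = √0.000122342 = 0.011061.
z* = 2.326 at the 98% level.
Margin of error = z*·SE = 2.326 × 0.011061 = 0.0257.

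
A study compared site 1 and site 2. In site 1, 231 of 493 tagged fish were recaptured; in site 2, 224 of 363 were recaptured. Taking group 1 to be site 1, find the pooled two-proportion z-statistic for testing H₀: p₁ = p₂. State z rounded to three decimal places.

z = -4.303

Sample proportions: p̂₁ = 231/493 = 0.46856 and p̂₂ = 224/363 = 0.61708.
Pooled p̂ = (231+224)/(493+363) = 455/856 = 0.53154.
Pooled SE = √[0.2490051·0.00478322] ≈ 0.034512.
z = -0.14852/0.034512 = -4.303.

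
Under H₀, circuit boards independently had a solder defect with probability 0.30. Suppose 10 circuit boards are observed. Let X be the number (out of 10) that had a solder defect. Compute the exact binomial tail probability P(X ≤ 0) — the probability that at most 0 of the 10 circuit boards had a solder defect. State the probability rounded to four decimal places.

P = 0.0282

X ~ Binomial(n=10, p=0.30).
P(X ≤ 0) = C(10,0)·0.30^0·0.70^10.
= 0.028248 = 0.0282.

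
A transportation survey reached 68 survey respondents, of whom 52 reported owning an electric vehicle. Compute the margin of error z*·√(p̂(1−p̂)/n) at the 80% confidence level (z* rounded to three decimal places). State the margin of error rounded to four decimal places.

The sample proportion is 52/68 = 0.76471.
SE = √(p̂(1−p̂)/n) = √(0.179931/68) = 0.051440.
The 80% critical value is z* = 1.282.
Margin of error = z*·SE = 1.282 × 0.051440 = 0.0659.

ME = 0.0659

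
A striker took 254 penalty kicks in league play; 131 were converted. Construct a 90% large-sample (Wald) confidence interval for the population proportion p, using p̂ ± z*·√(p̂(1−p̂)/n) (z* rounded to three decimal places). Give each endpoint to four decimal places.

The sample proportion is 131/254 = 0.51575.
Standard error of p̂: √(0.249752/254) = √0.000983276 = 0.031357.
z* = 1.645 at the 90% level.
Margin = 1.645·0.031357 = 0.05158.
CI: 0.51575 ± 0.05158 = (0.4642, 0.5673).

(0.4642, 0.5673)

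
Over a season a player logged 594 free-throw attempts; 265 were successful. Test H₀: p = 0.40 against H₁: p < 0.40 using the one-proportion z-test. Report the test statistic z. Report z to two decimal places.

The sample proportion is 265/594 = 0.44613.
Under H₀, SE = √(p₀(1−p₀)/n) = √(0.40·0.60/594) = √0.000404040 = 0.020101.
z = (0.44613 − 0.40)/0.020101 = 0.04613/0.020101 = 2.29.

z = 2.29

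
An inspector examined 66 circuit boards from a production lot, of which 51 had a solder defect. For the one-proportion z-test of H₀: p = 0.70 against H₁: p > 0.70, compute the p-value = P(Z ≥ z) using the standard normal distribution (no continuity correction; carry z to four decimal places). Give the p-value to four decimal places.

p̂ = 51/66 = 0.77273.
Under H₀, SE = √(p₀(1−p₀)/n) = √(0.70·0.30/66) = √0.003181818 = 0.056408.
Test statistic (full precision, shown to 4 dp): z = (51/66 − 0.70)/SE₀ ≈ 1.2893.
p-value = P(Z ≥ z) with z = 1.2893 → 0.0986.

p-value = 0.0986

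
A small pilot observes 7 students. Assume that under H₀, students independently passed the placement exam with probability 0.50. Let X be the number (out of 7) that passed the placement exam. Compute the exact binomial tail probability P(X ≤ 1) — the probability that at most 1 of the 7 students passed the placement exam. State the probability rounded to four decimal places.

X is binomial with n = 7 and p = 0.50.
P(X ≤ 1) = C(7,0)·0.50^0·0.50^7 + C(7,1)·0.50^1·0.50^6.
= 0.007812 + 0.054688 = 0.0625.

P = 0.0625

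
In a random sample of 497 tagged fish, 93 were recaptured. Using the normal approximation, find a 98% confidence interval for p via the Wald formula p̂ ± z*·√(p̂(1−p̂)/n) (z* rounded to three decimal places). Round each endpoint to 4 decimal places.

p̂ = 93/497 = 0.18712.
SE = √(p̂(1−p̂)/n) = √(0.152108/497) = 0.017494.
For 98% confidence, z* = 2.326.
Margin of error: 2.326 × 0.017494 = 0.04069.
So the interval runs from 0.1464 to 0.2278.

(0.1464, 0.2278)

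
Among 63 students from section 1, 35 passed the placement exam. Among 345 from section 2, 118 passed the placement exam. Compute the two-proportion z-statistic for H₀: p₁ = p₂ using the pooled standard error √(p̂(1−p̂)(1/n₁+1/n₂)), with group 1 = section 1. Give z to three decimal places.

p̂₁ = 35/63 = 0.55556, p̂₂ = 118/345 = 0.34203.
Pooled p̂ = (35+118)/(63+345) = 153/408 = 0.37500.
Pooled SE = √[0.2343750·0.01877157] ≈ 0.066329.
z = 0.21353/0.066329 = 3.219.

z = 3.219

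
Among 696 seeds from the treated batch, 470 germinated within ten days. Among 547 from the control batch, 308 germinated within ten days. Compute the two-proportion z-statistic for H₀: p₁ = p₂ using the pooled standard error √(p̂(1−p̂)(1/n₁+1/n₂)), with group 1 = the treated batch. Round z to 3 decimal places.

Sample proportions: p̂₁ = 470/696 = 0.67529 and p̂₂ = 308/547 = 0.56307.
Pooling: p̂ = 778/1243 = 0.62591.
Pooled SE = √[0.2341479·0.00326494] ≈ 0.027649.
z = 0.11222/0.027649 = 4.059.

z = 4.059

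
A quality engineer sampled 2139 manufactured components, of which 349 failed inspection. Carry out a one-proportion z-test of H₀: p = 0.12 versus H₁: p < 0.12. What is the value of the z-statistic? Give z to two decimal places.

z = 6.14

With x = 349 successes in n = 2139, p̂ = 0.16316.
Under H₀, SE = √(p₀(1−p₀)/n) = √(0.12·0.88/2139) = √0.000049369 = 0.007026.
z = (0.16316 − 0.12)/0.007026 = 0.04316/0.007026 = 6.14.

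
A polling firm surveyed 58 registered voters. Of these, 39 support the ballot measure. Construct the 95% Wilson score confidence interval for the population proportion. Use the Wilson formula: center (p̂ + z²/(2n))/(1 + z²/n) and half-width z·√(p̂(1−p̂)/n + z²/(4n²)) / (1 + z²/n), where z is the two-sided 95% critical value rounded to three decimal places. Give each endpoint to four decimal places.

(0.5442, 0.7792)

Here p̂ = 39/58 = 0.67241 and z = 1.960 (z² = 3.841600).
Denominator 1 + z²/n = 1 + 3.841600/58 = 1.066234.
Adjusted center: (0.67241 + z²/(2n))/1.066234 = 0.66170.
Radicand: p̂(1−p̂)/n + z²/(4n²) = 0.003797819 + 0.000285493 = 0.004083312.
Half-width = z·√(radicand)/denom = 1.960·0.063901/1.066234 = 0.11747.
Interval: 0.66170 ± 0.11747 → (0.5442, 0.7792).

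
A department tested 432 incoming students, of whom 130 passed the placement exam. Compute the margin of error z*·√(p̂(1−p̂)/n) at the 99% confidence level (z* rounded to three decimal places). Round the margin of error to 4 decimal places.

ME = 0.0568

With x = 130 successes in n = 432, p̂ = 0.30093.
SE = √(p̂(1−p̂)/n) = √(0.210370/432) = 0.022067.
For 99% confidence, z* = 2.576.
ME = 2.576·0.022067 = 0.0568.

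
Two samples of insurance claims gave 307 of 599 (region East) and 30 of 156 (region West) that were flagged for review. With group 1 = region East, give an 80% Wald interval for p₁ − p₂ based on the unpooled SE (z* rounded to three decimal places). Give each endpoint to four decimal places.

(0.2720, 0.3684)

p̂₁ = 307/599 = 0.51252, p̂₂ = 30/156 = 0.19231; p̂₁ − p̂₂ = 0.32021.
Unpooled SE = √(p̂₁(1−p̂₁)/n₁ + p̂₂(1−p̂₂)/n₂) = √(0.000417101 + 0.000995676) = 0.037587.
z* = 1.282 at the 80% level. Margin = 1.282·0.037587 = 0.04819.
Interval: 0.32021 ± 0.04819 → (0.2720, 0.3684).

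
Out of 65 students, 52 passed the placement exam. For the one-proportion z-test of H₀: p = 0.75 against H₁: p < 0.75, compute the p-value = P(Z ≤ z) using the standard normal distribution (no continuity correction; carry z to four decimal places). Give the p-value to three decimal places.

With x = 52 successes in n = 65, p̂ = 0.80000.
Under H₀, SE = √(p₀(1−p₀)/n) = √(0.75·0.25/65) = √0.002884615 = 0.053709.
Test statistic (full precision, shown to 4 dp): z = (52/65 − 0.75)/SE₀ ≈ 0.9309.
p-value = P(Z ≤ z) with z = 0.9309 → 0.824.

p-value = 0.824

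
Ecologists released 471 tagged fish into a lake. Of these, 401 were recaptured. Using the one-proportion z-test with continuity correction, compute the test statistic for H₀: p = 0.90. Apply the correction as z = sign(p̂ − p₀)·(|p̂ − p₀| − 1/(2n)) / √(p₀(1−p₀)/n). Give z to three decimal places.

z = -3.440

p̂ = 401/471 = 0.85138. p̂ − p₀ = -0.048620.
1/(2n) = 0.001062.
Corrected numerator: |-0.048620| − 0.001062 = 0.047558.
Null standard error: √(0.90·0.10/471) = √0.000191083 = 0.013823.
z = (−)0.047558/0.013823 = -3.440.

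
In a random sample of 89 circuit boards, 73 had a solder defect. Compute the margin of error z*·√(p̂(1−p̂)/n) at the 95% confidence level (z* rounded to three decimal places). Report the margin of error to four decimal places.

With x = 73 successes in n = 89, p̂ = 0.82022.
Standard error of p̂: √(0.147456/89) = √0.001656810 = 0.040704.
For 95% confidence, z* = 1.960.
Margin of error = z*·SE = 1.960 × 0.040704 = 0.0798.

ME = 0.0798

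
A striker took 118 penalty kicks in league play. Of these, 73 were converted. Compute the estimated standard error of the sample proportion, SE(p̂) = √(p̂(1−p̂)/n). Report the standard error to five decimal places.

SE = 0.04471

The sample proportion is 73/118 = 0.61864.
p̂(1−p̂) = 0.61864·0.38136 = 0.235925.
SE = √(0.235925/118) = 0.04471.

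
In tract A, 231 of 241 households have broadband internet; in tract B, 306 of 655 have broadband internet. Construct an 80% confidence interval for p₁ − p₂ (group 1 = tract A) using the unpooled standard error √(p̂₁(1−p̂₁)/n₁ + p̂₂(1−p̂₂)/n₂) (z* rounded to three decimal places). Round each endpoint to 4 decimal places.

(0.4614, 0.5213)

p̂₁ = 231/241 = 0.95851, p̂₂ = 306/655 = 0.46718; p̂₁ − p̂₂ = 0.49133.
Unpooled SE = √(p̂₁(1−p̂₁)/n₁ + p̂₂(1−p̂₂)/n₂) = √(0.000165029 + 0.000380034) = 0.023347.
The 80% critical value is z* = 1.282. Margin = 1.282·0.023347 = 0.02993.
Interval: 0.49133 ± 0.02993 → (0.4614, 0.5213).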